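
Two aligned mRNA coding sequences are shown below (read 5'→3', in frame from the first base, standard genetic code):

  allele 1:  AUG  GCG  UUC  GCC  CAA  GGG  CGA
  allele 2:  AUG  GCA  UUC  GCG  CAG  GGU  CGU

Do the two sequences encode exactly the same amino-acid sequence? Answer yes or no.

yes

Codon 1: AUG Met / AUG Met — identical.
Codon 2: GCG Ala / GCA Ala — synonymous.
Codon 3: UUC Phe / UUC Phe — identical.
Codon 4: GCC Ala / GCG Ala — synonymous.
Codon 5: CAA Gln / CAG Gln — synonymous.
Codon 6: GGG Gly / GGU Gly — synonymous.
Codon 7: CGA Arg / CGU Arg — synonymous.
Nonsynonymous differences: 0 → same protein.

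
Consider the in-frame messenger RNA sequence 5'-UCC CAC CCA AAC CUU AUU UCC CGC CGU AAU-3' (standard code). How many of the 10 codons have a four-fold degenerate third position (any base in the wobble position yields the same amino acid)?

6

Codon 1 UCC (Ser): third position 4-fold.
Codon 2 CAC (His): third position 2-fold.
Codon 3 CCA (Pro): third position 4-fold.
Codon 4 AAC (Asn): third position 2-fold.
Codon 5 CUU (Leu): third position 4-fold.
Codon 6 AUU (Ile): third position 3-fold.
Codon 7 UCC (Ser): third position 4-fold.
Codon 8 CGC (Arg): third position 4-fold.
Codon 9 CGU (Arg): third position 4-fold.
Codon 10 AAU (Asn): third position 2-fold.
Four-fold degenerate third positions: 6.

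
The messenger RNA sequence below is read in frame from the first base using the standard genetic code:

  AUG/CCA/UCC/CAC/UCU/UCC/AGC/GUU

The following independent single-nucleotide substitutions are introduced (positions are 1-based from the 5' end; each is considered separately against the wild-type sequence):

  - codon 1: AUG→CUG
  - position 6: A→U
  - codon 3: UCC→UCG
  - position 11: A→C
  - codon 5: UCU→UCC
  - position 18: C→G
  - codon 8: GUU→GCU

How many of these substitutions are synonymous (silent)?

4

Codon 1: AUG (Met) → CUG (Leu) — missense.
Codon 2: CCA (Pro) → CCU (Pro) — synonymous.
Codon 3: UCC (Ser) → UCG (Ser) — synonymous.
Codon 4: CAC (His) → CCC (Pro) — missense.
Codon 5: UCU (Ser) → UCC (Ser) — synonymous.
Codon 6: UCC (Ser) → UCG (Ser) — synonymous.
Codon 8: GUU (Val) → GCU (Ala) — missense.
Synonymous: 4 of 7.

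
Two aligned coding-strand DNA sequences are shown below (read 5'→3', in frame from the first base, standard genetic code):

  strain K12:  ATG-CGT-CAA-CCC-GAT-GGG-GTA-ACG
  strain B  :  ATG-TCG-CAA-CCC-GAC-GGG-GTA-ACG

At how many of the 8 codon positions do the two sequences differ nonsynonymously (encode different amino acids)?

1

Codon 1: ATG Met / ATG Met — identical.
Codon 2: CGT Arg / TCG Ser — nonsynonymous.
Codon 3: CAA Gln / CAA Gln — identical.
Codon 4: CCC Pro / CCC Pro — identical.
Codon 5: GAT Asp / GAC Asp — synonymous.
Codon 6: GGG Gly / GGG Gly — identical.
Codon 7: GTA Val / GTA Val — identical.
Codon 8: ACG Thr / ACG Thr — identical.
Nonsynonymous differences: 1.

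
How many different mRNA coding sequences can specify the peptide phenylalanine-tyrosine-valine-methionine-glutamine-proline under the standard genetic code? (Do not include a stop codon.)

Phe: 2 codons.
Tyr: 2 codons.
Val: 4 codons.
Met: 1 codon.
Gln: 2 codons.
Pro: 4 codons.
2 × 2 × 4 × 1 × 2 × 4 = 128.

128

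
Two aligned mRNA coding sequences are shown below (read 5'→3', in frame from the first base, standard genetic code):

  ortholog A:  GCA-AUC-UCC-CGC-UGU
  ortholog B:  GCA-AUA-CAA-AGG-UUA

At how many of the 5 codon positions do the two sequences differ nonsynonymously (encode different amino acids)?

Codon 1: GCA Ala / GCA Ala — identical.
Codon 2: AUC Ile / AUA Ile — synonymous.
Codon 3: UCC Ser / CAA Gln — nonsynonymous.
Codon 4: CGC Arg / AGG Arg — synonymous.
Codon 5: UGU Cys / UUA Leu — nonsynonymous.
Nonsynonymous differences: 2.

2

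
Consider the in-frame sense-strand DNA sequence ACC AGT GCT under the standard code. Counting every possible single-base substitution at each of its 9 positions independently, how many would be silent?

7

Codon 1 (ACC, Thr): 3 synonymous substitutions.
Codon 2 (AGT, Ser): 1 synonymous substitution.
Codon 3 (GCT, Ala): 3 synonymous substitutions.
Total: 3 + 1 + 3 = 7.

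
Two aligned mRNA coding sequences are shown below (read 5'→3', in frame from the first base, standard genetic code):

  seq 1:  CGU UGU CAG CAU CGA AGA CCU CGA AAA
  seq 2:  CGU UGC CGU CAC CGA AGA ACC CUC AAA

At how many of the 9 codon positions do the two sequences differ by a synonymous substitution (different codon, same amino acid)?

Codon 1: CGU Arg / CGU Arg — identical.
Codon 2: UGU Cys / UGC Cys — synonymous.
Codon 3: CAG Gln / CGU Arg — nonsynonymous.
Codon 4: CAU His / CAC His — synonymous.
Codon 5: CGA Arg / CGA Arg — identical.
Codon 6: AGA Arg / AGA Arg — identical.
Codon 7: CCU Pro / ACC Thr — nonsynonymous.
Codon 8: CGA Arg / CUC Leu — nonsynonymous.
Codon 9: AAA Lys / AAA Lys — identical.
Synonymous differences: 2.

2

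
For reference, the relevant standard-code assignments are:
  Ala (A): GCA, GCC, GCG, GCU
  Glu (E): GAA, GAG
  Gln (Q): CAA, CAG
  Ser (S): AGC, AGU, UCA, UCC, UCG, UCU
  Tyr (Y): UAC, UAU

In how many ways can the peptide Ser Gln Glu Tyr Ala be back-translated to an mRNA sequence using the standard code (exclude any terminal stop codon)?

192

Ser: 6 codons.
Gln: 2 codons.
Glu: 2 codons.
Tyr: 2 codons.
Ala: 4 codons.
6 × 2 × 2 × 2 × 4 = 192.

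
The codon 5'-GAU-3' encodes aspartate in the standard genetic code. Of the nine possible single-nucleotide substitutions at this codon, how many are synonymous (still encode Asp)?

Position 1: none → 0 synonymous.
Position 2: none → 0 synonymous.
Position 3: GAC → 1 synonymous.
Total: 0 + 0 + 1 = 1.

1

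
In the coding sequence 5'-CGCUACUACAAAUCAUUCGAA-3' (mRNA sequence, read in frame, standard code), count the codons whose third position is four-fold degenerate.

2

Codon 1 CGC (Arg): third position 4-fold.
Codon 2 UAC (Tyr): third position 2-fold.
Codon 3 UAC (Tyr): third position 2-fold.
Codon 4 AAA (Lys): third position 2-fold.
Codon 5 UCA (Ser): third position 4-fold.
Codon 6 UUC (Phe): third position 2-fold.
Codon 7 GAA (Glu): third position 2-fold.
Four-fold degenerate third positions: 2.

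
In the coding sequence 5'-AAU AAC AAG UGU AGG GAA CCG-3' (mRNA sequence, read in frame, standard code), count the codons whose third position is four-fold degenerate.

Codon 1 AAU (Asn): third position 2-fold.
Codon 2 AAC (Asn): third position 2-fold.
Codon 3 AAG (Lys): third position 2-fold.
Codon 4 UGU (Cys): third position 2-fold.
Codon 5 AGG (Arg): third position 2-fold.
Codon 6 GAA (Glu): third position 2-fold.
Codon 7 CCG (Pro): third position 4-fold.
Four-fold degenerate third positions: 1.

1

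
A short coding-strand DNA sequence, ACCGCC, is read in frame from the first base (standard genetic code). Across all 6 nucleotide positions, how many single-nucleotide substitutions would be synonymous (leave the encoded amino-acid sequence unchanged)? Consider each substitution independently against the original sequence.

Codon 1 (ACC, Thr): 3 synonymous substitutions.
Codon 2 (GCC, Ala): 3 synonymous substitutions.
Total: 3 + 3 = 6.

6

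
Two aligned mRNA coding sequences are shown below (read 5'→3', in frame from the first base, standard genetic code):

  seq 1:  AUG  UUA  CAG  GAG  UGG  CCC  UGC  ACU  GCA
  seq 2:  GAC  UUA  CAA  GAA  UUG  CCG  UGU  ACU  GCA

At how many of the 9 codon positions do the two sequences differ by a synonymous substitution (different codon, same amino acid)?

Codon 1: AUG Met / GAC Asp — nonsynonymous.
Codon 2: UUA Leu / UUA Leu — identical.
Codon 3: CAG Gln / CAA Gln — synonymous.
Codon 4: GAG Glu / GAA Glu — synonymous.
Codon 5: UGG Trp / UUG Leu — nonsynonymous.
Codon 6: CCC Pro / CCG Pro — synonymous.
Codon 7: UGC Cys / UGU Cys — synonymous.
Codon 8: ACU Thr / ACU Thr — identical.
Codon 9: GCA Ala / GCA Ala — identical.
Synonymous differences: 4.

4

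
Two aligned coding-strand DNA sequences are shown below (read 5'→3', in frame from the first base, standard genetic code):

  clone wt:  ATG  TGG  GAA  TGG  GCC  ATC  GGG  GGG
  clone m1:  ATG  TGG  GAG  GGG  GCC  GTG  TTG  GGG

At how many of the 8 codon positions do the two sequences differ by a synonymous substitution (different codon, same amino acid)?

1

Codon 1: ATG Met / ATG Met — identical.
Codon 2: TGG Trp / TGG Trp — identical.
Codon 3: GAA Glu / GAG Glu — synonymous.
Codon 4: TGG Trp / GGG Gly — nonsynonymous.
Codon 5: GCC Ala / GCC Ala — identical.
Codon 6: ATC Ile / GTG Val — nonsynonymous.
Codon 7: GGG Gly / TTG Leu — nonsynonymous.
Codon 8: GGG Gly / GGG Gly — identical.
Synonymous differences: 1.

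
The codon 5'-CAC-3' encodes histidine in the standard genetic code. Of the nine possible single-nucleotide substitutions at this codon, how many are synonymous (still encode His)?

1

Position 1: none → 0 synonymous.
Position 2: none → 0 synonymous.
Position 3: CAU → 1 synonymous.
Total: 0 + 0 + 1 = 1.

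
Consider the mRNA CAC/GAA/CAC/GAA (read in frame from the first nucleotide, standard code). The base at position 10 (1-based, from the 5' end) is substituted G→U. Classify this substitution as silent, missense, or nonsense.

nonsense

Position 10 falls in codon 4: GAA → Glu.
After the substitution the codon is UAA → Stop.
The new codon is a stop codon, so this is a nonsense mutation.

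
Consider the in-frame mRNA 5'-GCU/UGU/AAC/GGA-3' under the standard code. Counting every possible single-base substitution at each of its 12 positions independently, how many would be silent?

8

Codon 1 (GCU, Ala): 3 synonymous substitutions.
Codon 2 (UGU, Cys): 1 synonymous substitution.
Codon 3 (AAC, Asn): 1 synonymous substitution.
Codon 4 (GGA, Gly): 3 synonymous substitutions.
Total: 3 + 1 + 1 + 3 = 8.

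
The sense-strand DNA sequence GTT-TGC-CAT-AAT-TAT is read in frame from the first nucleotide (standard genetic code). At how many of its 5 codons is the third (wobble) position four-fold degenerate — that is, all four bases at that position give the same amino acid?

1

Codon 1 GTT (Val): third position 4-fold.
Codon 2 TGC (Cys): third position 2-fold.
Codon 3 CAT (His): third position 2-fold.
Codon 4 AAT (Asn): third position 2-fold.
Codon 5 TAT (Tyr): third position 2-fold.
Four-fold degenerate third positions: 1.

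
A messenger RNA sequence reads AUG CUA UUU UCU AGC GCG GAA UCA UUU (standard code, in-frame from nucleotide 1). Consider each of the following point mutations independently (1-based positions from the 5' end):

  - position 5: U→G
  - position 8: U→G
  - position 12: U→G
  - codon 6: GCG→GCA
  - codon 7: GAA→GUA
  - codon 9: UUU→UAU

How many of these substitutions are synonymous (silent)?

Codon 2: CUA (Leu) → CGA (Arg) — missense.
Codon 3: UUU (Phe) → UGU (Cys) — missense.
Codon 4: UCU (Ser) → UCG (Ser) — synonymous.
Codon 6: GCG (Ala) → GCA (Ala) — synonymous.
Codon 7: GAA (Glu) → GUA (Val) — missense.
Codon 9: UUU (Phe) → UAU (Tyr) — missense.
Synonymous: 2 of 6.

2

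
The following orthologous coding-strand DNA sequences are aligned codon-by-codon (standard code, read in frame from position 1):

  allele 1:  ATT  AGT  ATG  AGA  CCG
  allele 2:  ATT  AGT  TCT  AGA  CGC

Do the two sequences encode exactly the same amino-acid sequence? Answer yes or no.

Codon 1: ATT Ile / ATT Ile — identical.
Codon 2: AGT Ser / AGT Ser — identical.
Codon 3: ATG Met / TCT Ser — nonsynonymous.
Codon 4: AGA Arg / AGA Arg — identical.
Codon 5: CCG Pro / CGC Arg — nonsynonymous.
Nonsynonymous differences: 2 → different protein.

no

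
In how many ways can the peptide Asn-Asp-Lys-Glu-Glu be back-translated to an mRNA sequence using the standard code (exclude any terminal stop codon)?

32

Asn: 2 codons.
Asp: 2 codons.
Lys: 2 codons.
Glu: 2 codons.
Glu: 2 codons.
2 × 2 × 2 × 2 × 2 = 32.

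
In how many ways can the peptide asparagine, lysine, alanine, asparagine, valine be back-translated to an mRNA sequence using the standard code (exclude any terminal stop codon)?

Asn: 2 codons.
Lys: 2 codons.
Ala: 4 codons.
Asn: 2 codons.
Val: 4 codons.
2 × 2 × 4 × 2 × 4 = 128.

128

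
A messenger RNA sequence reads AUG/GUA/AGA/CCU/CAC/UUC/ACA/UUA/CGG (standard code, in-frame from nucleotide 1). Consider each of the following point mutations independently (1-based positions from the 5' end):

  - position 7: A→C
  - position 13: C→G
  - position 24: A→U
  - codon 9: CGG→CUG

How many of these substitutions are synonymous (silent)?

Codon 3: AGA (Arg) → CGA (Arg) — synonymous.
Codon 5: CAC (His) → GAC (Asp) — missense.
Codon 8: UUA (Leu) → UUU (Phe) — missense.
Codon 9: CGG (Arg) → CUG (Leu) — missense.
Synonymous: 1 of 4.

1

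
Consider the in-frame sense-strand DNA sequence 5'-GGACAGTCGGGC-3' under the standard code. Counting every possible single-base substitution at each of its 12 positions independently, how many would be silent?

10

Codon 1 (GGA, Gly): 3 synonymous substitutions.
Codon 2 (CAG, Gln): 1 synonymous substitution.
Codon 3 (TCG, Ser): 3 synonymous substitutions.
Codon 4 (GGC, Gly): 3 synonymous substitutions.
Total: 3 + 1 + 3 + 3 = 10.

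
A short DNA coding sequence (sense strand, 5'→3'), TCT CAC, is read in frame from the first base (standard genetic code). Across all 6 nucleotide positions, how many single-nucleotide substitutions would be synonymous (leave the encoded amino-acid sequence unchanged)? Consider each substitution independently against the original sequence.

Codon 1 (TCT, Ser): 3 synonymous substitutions.
Codon 2 (CAC, His): 1 synonymous substitution.
Total: 3 + 1 = 4.

4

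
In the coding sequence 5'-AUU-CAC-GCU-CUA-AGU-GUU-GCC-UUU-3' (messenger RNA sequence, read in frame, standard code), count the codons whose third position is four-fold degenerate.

Codon 1 AUU (Ile): third position 3-fold.
Codon 2 CAC (His): third position 2-fold.
Codon 3 GCU (Ala): third position 4-fold.
Codon 4 CUA (Leu): third position 4-fold.
Codon 5 AGU (Ser): third position 2-fold.
Codon 6 GUU (Val): third position 4-fold.
Codon 7 GCC (Ala): third position 4-fold.
Codon 8 UUU (Phe): third position 2-fold.
Four-fold degenerate third positions: 4.

4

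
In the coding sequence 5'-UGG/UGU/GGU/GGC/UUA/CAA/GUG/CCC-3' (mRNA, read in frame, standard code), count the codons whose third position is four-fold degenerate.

4

Codon 1 UGG (Trp): third position 1-fold.
Codon 2 UGU (Cys): third position 2-fold.
Codon 3 GGU (Gly): third position 4-fold.
Codon 4 GGC (Gly): third position 4-fold.
Codon 5 UUA (Leu): third position 2-fold.
Codon 6 CAA (Gln): third position 2-fold.
Codon 7 GUG (Val): third position 4-fold.
Codon 8 CCC (Pro): third position 4-fold.
Four-fold degenerate third positions: 4.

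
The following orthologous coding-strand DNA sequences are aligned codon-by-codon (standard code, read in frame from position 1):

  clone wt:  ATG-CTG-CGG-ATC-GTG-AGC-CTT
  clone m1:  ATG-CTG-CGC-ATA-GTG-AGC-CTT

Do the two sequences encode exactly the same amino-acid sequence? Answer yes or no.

yes

Codon 1: ATG Met / ATG Met — identical.
Codon 2: CTG Leu / CTG Leu — identical.
Codon 3: CGG Arg / CGC Arg — synonymous.
Codon 4: ATC Ile / ATA Ile — synonymous.
Codon 5: GTG Val / GTG Val — identical.
Codon 6: AGC Ser / AGC Ser — identical.
Codon 7: CTT Leu / CTT Leu — identical.
Nonsynonymous differences: 0 → same protein.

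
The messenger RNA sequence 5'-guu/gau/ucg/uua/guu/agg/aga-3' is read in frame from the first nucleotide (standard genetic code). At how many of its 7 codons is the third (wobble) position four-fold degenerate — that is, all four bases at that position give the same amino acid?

3

Codon 1 GUU (Val): third position 4-fold.
Codon 2 GAU (Asp): third position 2-fold.
Codon 3 UCG (Ser): third position 4-fold.
Codon 4 UUA (Leu): third position 2-fold.
Codon 5 GUU (Val): third position 4-fold.
Codon 6 AGG (Arg): third position 2-fold.
Codon 7 AGA (Arg): third position 2-fold.
Four-fold degenerate third positions: 3.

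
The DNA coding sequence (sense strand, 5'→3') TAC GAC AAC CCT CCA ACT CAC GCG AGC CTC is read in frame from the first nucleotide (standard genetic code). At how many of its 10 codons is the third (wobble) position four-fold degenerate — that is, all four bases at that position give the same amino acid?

Codon 1 TAC (Tyr): third position 2-fold.
Codon 2 GAC (Asp): third position 2-fold.
Codon 3 AAC (Asn): third position 2-fold.
Codon 4 CCT (Pro): third position 4-fold.
Codon 5 CCA (Pro): third position 4-fold.
Codon 6 ACT (Thr): third position 4-fold.
Codon 7 CAC (His): third position 2-fold.
Codon 8 GCG (Ala): third position 4-fold.
Codon 9 AGC (Ser): third position 2-fold.
Codon 10 CTC (Leu): third position 4-fold.
Four-fold degenerate third positions: 5.

5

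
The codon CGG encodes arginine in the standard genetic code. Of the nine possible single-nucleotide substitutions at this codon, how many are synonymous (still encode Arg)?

4

Position 1: AGG → 1 synonymous.
Position 2: none → 0 synonymous.
Position 3: CGU, CGC, CGA → 3 synonymous.
Total: 1 + 0 + 3 = 4.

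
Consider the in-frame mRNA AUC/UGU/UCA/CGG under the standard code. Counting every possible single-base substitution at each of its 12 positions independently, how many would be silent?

Codon 1 (AUC, Ile): 2 synonymous substitutions.
Codon 2 (UGU, Cys): 1 synonymous substitution.
Codon 3 (UCA, Ser): 3 synonymous substitutions.
Codon 4 (CGG, Arg): 4 synonymous substitutions.
Total: 2 + 1 + 3 + 4 = 10.

10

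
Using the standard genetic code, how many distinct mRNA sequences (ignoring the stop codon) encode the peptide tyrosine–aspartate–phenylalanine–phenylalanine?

16

Tyr: 2 codons.
Asp: 2 codons.
Phe: 2 codons.
Phe: 2 codons.
2 × 2 × 2 × 2 = 16.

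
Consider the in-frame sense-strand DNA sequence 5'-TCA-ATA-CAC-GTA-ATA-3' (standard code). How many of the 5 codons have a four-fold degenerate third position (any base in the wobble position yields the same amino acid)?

2

Codon 1 TCA (Ser): third position 4-fold.
Codon 2 ATA (Ile): third position 3-fold.
Codon 3 CAC (His): third position 2-fold.
Codon 4 GTA (Val): third position 4-fold.
Codon 5 ATA (Ile): third position 3-fold.
Four-fold degenerate third positions: 2.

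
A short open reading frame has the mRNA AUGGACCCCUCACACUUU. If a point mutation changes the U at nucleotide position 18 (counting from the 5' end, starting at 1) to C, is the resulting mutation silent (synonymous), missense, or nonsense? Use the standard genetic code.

Position 18 falls in codon 6: UUU → Phe.
After the substitution the codon is UUC → Phe.
Both encode Phe, so the change is synonymous.

silent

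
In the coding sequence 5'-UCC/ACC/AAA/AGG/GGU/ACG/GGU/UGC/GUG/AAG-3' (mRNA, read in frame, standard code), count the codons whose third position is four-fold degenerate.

6

Codon 1 UCC (Ser): third position 4-fold.
Codon 2 ACC (Thr): third position 4-fold.
Codon 3 AAA (Lys): third position 2-fold.
Codon 4 AGG (Arg): third position 2-fold.
Codon 5 GGU (Gly): third position 4-fold.
Codon 6 ACG (Thr): third position 4-fold.
Codon 7 GGU (Gly): third position 4-fold.
Codon 8 UGC (Cys): third position 2-fold.
Codon 9 GUG (Val): third position 4-fold.
Codon 10 AAG (Lys): third position 2-fold.
Four-fold degenerate third positions: 6.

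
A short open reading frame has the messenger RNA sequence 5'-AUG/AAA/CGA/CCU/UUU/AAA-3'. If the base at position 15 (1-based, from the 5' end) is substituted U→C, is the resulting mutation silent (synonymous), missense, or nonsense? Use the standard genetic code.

silent

Position 15 falls in codon 5: UUU → Phe.
After the substitution the codon is UUC → Phe.
Both encode Phe, so the change is synonymous.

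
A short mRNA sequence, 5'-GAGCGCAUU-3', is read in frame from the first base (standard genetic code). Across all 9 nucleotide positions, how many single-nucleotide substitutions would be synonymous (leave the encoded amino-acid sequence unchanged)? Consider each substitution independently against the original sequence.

6

Codon 1 (GAG, Glu): 1 synonymous substitution.
Codon 2 (CGC, Arg): 3 synonymous substitutions.
Codon 3 (AUU, Ile): 2 synonymous substitutions.
Total: 1 + 3 + 2 = 6.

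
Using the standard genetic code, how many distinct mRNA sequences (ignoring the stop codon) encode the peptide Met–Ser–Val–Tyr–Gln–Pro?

Met: 1 codon.
Ser: 6 codons.
Val: 4 codons.
Tyr: 2 codons.
Gln: 2 codons.
Pro: 4 codons.
1 × 6 × 4 × 2 × 2 × 4 = 384.

384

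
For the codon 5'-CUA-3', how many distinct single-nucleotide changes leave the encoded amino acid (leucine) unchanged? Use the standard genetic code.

4

Position 1: UUA → 1 synonymous.
Position 2: none → 0 synonymous.
Position 3: CUU, CUC, CUG → 3 synonymous.
Total: 1 + 0 + 3 = 4.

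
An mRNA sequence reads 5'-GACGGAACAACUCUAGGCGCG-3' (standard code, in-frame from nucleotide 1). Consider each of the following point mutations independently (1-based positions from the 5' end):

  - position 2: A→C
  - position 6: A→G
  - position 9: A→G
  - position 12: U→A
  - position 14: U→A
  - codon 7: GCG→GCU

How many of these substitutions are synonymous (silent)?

Codon 1: GAC (Asp) → GCC (Ala) — missense.
Codon 2: GGA (Gly) → GGG (Gly) — synonymous.
Codon 3: ACA (Thr) → ACG (Thr) — synonymous.
Codon 4: ACU (Thr) → ACA (Thr) — synonymous.
Codon 5: CUA (Leu) → CAA (Gln) — missense.
Codon 7: GCG (Ala) → GCU (Ala) — synonymous.
Synonymous: 4 of 6.

4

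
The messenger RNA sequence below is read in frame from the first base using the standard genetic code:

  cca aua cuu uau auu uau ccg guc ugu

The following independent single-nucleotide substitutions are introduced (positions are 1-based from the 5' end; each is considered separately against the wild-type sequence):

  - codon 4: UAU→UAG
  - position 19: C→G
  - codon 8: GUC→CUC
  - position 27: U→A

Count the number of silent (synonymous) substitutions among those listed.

0

Codon 4: UAU (Tyr) → UAG (Stop) — nonsense.
Codon 7: CCG (Pro) → GCG (Ala) — missense.
Codon 8: GUC (Val) → CUC (Leu) — missense.
Codon 9: UGU (Cys) → UGA (Stop) — nonsense.
Synonymous: 0 of 4.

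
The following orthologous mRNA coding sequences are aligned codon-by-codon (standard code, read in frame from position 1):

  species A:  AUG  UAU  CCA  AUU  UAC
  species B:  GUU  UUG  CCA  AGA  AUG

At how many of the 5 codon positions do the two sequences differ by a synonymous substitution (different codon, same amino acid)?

Codon 1: AUG Met / GUU Val — nonsynonymous.
Codon 2: UAU Tyr / UUG Leu — nonsynonymous.
Codon 3: CCA Pro / CCA Pro — identical.
Codon 4: AUU Ile / AGA Arg — nonsynonymous.
Codon 5: UAC Tyr / AUG Met — nonsynonymous.
Synonymous differences: 0.

0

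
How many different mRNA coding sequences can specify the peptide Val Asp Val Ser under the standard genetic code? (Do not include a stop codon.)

192

Val: 4 codons.
Asp: 2 codons.
Val: 4 codons.
Ser: 6 codons.
4 × 2 × 4 × 6 = 192.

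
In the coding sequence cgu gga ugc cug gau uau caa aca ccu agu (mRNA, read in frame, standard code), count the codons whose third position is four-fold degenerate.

5

Codon 1 CGU (Arg): third position 4-fold.
Codon 2 GGA (Gly): third position 4-fold.
Codon 3 UGC (Cys): third position 2-fold.
Codon 4 CUG (Leu): third position 4-fold.
Codon 5 GAU (Asp): third position 2-fold.
Codon 6 UAU (Tyr): third position 2-fold.
Codon 7 CAA (Gln): third position 2-fold.
Codon 8 ACA (Thr): third position 4-fold.
Codon 9 CCU (Pro): third position 4-fold.
Codon 10 AGU (Ser): third position 2-fold.
Four-fold degenerate third positions: 5.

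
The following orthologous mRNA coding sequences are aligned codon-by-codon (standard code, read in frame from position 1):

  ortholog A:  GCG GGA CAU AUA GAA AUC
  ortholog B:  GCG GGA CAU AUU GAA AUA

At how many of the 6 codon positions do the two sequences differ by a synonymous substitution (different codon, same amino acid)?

Codon 1: GCG Ala / GCG Ala — identical.
Codon 2: GGA Gly / GGA Gly — identical.
Codon 3: CAU His / CAU His — identical.
Codon 4: AUA Ile / AUU Ile — synonymous.
Codon 5: GAA Glu / GAA Glu — identical.
Codon 6: AUC Ile / AUA Ile — synonymous.
Synonymous differences: 2.

2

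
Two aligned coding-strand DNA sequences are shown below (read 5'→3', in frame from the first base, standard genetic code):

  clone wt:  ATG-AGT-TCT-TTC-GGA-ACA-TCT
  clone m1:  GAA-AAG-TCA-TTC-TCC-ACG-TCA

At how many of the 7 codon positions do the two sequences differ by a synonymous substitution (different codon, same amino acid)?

Codon 1: ATG Met / GAA Glu — nonsynonymous.
Codon 2: AGT Ser / AAG Lys — nonsynonymous.
Codon 3: TCT Ser / TCA Ser — synonymous.
Codon 4: TTC Phe / TTC Phe — identical.
Codon 5: GGA Gly / TCC Ser — nonsynonymous.
Codon 6: ACA Thr / ACG Thr — synonymous.
Codon 7: TCT Ser / TCA Ser — synonymous.
Synonymous differences: 3.

3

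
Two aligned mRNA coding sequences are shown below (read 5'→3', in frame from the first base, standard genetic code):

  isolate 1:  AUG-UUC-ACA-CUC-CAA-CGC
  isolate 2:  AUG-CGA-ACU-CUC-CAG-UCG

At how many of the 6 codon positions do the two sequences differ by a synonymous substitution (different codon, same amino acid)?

2

Codon 1: AUG Met / AUG Met — identical.
Codon 2: UUC Phe / CGA Arg — nonsynonymous.
Codon 3: ACA Thr / ACU Thr — synonymous.
Codon 4: CUC Leu / CUC Leu — identical.
Codon 5: CAA Gln / CAG Gln — synonymous.
Codon 6: CGC Arg / UCG Ser — nonsynonymous.
Synonymous differences: 2.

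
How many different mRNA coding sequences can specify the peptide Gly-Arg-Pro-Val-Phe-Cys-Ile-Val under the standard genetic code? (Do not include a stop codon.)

Gly: 4 codons.
Arg: 6 codons.
Pro: 4 codons.
Val: 4 codons.
Phe: 2 codons.
Cys: 2 codons.
Ile: 3 codons.
Val: 4 codons.
4 × 6 × 4 × 4 × 2 × 2 × 3 × 4 = 18432.

18432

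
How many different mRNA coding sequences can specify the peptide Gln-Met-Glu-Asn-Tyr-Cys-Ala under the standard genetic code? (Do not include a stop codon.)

Gln: 2 codons.
Met: 1 codon.
Glu: 2 codons.
Asn: 2 codons.
Tyr: 2 codons.
Cys: 2 codons.
Ala: 4 codons.
2 × 1 × 2 × 2 × 2 × 2 × 4 = 128.

128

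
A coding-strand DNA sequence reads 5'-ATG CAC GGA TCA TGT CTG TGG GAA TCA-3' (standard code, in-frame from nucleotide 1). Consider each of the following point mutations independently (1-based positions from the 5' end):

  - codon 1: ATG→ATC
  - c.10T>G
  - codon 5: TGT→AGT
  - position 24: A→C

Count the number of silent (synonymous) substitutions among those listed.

0

Codon 1: ATG (Met) → ATC (Ile) — missense.
Codon 4: TCA (Ser) → GCA (Ala) — missense.
Codon 5: TGT (Cys) → AGT (Ser) — missense.
Codon 8: GAA (Glu) → GAC (Asp) — missense.
Synonymous: 0 of 4.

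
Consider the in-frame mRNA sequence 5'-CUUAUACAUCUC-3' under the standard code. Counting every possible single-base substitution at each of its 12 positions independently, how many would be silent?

Codon 1 (CUU, Leu): 3 synonymous substitutions.
Codon 2 (AUA, Ile): 2 synonymous substitutions.
Codon 3 (CAU, His): 1 synonymous substitution.
Codon 4 (CUC, Leu): 3 synonymous substitutions.
Total: 3 + 2 + 1 + 3 = 9.

9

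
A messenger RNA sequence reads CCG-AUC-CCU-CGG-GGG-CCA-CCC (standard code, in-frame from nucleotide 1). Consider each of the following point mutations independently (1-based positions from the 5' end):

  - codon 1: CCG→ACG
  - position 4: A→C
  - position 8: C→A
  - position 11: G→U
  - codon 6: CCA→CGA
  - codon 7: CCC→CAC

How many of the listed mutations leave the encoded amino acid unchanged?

Codon 1: CCG (Pro) → ACG (Thr) — missense.
Codon 2: AUC (Ile) → CUC (Leu) — missense.
Codon 3: CCU (Pro) → CAU (His) — missense.
Codon 4: CGG (Arg) → CUG (Leu) — missense.
Codon 6: CCA (Pro) → CGA (Arg) — missense.
Codon 7: CCC (Pro) → CAC (His) — missense.
Synonymous: 0 of 6.

0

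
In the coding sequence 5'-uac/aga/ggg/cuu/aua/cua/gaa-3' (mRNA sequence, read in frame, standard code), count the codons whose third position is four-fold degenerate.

Codon 1 UAC (Tyr): third position 2-fold.
Codon 2 AGA (Arg): third position 2-fold.
Codon 3 GGG (Gly): third position 4-fold.
Codon 4 CUU (Leu): third position 4-fold.
Codon 5 AUA (Ile): third position 3-fold.
Codon 6 CUA (Leu): third position 4-fold.
Codon 7 GAA (Glu): third position 2-fold.
Four-fold degenerate third positions: 3.

3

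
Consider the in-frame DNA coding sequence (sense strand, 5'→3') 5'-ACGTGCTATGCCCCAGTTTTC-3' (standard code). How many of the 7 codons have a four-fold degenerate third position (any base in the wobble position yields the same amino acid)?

Codon 1 ACG (Thr): third position 4-fold.
Codon 2 TGC (Cys): third position 2-fold.
Codon 3 TAT (Tyr): third position 2-fold.
Codon 4 GCC (Ala): third position 4-fold.
Codon 5 CCA (Pro): third position 4-fold.
Codon 6 GTT (Val): third position 4-fold.
Codon 7 TTC (Phe): third position 2-fold.
Four-fold degenerate third positions: 4.

4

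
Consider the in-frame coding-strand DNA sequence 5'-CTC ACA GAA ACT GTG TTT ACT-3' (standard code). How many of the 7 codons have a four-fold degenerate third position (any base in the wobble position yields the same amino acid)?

Codon 1 CTC (Leu): third position 4-fold.
Codon 2 ACA (Thr): third position 4-fold.
Codon 3 GAA (Glu): third position 2-fold.
Codon 4 ACT (Thr): third position 4-fold.
Codon 5 GTG (Val): third position 4-fold.
Codon 6 TTT (Phe): third position 2-fold.
Codon 7 ACT (Thr): third position 4-fold.
Four-fold degenerate third positions: 5.

5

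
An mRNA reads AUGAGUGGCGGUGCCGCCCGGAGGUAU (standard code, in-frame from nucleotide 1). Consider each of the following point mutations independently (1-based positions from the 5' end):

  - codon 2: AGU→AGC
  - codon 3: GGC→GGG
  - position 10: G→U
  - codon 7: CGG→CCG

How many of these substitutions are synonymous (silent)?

Codon 2: AGU (Ser) → AGC (Ser) — synonymous.
Codon 3: GGC (Gly) → GGG (Gly) — synonymous.
Codon 4: GGU (Gly) → UGU (Cys) — missense.
Codon 7: CGG (Arg) → CCG (Pro) — missense.
Synonymous: 2 of 4.

2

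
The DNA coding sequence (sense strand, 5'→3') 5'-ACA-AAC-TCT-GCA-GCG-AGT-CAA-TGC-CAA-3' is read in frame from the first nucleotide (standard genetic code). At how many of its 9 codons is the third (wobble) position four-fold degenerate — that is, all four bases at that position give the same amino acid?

Codon 1 ACA (Thr): third position 4-fold.
Codon 2 AAC (Asn): third position 2-fold.
Codon 3 TCT (Ser): third position 4-fold.
Codon 4 GCA (Ala): third position 4-fold.
Codon 5 GCG (Ala): third position 4-fold.
Codon 6 AGT (Ser): third position 2-fold.
Codon 7 CAA (Gln): third position 2-fold.
Codon 8 TGC (Cys): third position 2-fold.
Codon 9 CAA (Gln): third position 2-fold.
Four-fold degenerate third positions: 4.

4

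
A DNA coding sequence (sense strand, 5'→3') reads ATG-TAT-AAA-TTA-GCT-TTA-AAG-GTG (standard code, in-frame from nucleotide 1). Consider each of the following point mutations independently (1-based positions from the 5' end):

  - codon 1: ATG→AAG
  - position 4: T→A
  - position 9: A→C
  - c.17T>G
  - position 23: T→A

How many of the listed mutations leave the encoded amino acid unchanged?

Codon 1: ATG (Met) → AAG (Lys) — missense.
Codon 2: TAT (Tyr) → AAT (Asn) — missense.
Codon 3: AAA (Lys) → AAC (Asn) — missense.
Codon 6: TTA (Leu) → TGA (Stop) — nonsense.
Codon 8: GTG (Val) → GAG (Glu) — missense.
Synonymous: 0 of 5.

0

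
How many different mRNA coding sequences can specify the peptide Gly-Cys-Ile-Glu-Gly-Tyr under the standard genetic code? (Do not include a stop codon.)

Gly: 4 codons.
Cys: 2 codons.
Ile: 3 codons.
Glu: 2 codons.
Gly: 4 codons.
Tyr: 2 codons.
4 × 2 × 3 × 2 × 4 × 2 = 384.

384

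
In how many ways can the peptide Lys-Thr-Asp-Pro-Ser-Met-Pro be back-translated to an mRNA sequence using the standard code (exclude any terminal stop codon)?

1536

Lys: 2 codons.
Thr: 4 codons.
Asp: 2 codons.
Pro: 4 codons.
Ser: 6 codons.
Met: 1 codon.
Pro: 4 codons.
2 × 4 × 2 × 4 × 6 × 1 × 4 = 1536.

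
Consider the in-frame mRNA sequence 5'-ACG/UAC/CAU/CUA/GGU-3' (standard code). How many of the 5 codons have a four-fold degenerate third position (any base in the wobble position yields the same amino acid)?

3

Codon 1 ACG (Thr): third position 4-fold.
Codon 2 UAC (Tyr): third position 2-fold.
Codon 3 CAU (His): third position 2-fold.
Codon 4 CUA (Leu): third position 4-fold.
Codon 5 GGU (Gly): third position 4-fold.
Four-fold degenerate third positions: 3.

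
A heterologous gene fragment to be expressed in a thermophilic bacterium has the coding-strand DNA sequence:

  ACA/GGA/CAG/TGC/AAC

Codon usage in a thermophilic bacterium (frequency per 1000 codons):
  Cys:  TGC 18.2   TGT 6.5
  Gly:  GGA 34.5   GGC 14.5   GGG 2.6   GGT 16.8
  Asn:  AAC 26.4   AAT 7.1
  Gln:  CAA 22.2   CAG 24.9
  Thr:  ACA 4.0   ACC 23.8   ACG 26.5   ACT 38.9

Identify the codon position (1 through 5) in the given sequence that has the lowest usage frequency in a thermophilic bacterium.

Codon 1 ACA (Thr): 4.0 per 1000.
Codon 2 GGA (Gly): 34.5 per 1000.
Codon 3 CAG (Gln): 24.9 per 1000.
Codon 4 TGC (Cys): 18.2 per 1000.
Codon 5 AAC (Asn): 26.4 per 1000.
Lowest frequency is 4.0 at codon 1.

1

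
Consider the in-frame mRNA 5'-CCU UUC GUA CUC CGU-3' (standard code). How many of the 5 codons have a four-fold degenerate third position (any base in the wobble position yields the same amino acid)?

4

Codon 1 CCU (Pro): third position 4-fold.
Codon 2 UUC (Phe): third position 2-fold.
Codon 3 GUA (Val): third position 4-fold.
Codon 4 CUC (Leu): third position 4-fold.
Codon 5 CGU (Arg): third position 4-fold.
Four-fold degenerate third positions: 4.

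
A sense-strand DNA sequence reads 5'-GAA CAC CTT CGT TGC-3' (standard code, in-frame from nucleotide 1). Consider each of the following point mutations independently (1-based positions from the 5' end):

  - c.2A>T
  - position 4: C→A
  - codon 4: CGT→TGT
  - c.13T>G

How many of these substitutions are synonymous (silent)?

Codon 1: GAA (Glu) → GTA (Val) — missense.
Codon 2: CAC (His) → AAC (Asn) — missense.
Codon 4: CGT (Arg) → TGT (Cys) — missense.
Codon 5: TGC (Cys) → GGC (Gly) — missense.
Synonymous: 0 of 4.

0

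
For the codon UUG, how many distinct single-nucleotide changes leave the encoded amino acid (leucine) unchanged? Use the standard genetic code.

2

Position 1: CUG → 1 synonymous.
Position 2: none → 0 synonymous.
Position 3: UUA → 1 synonymous.
Total: 1 + 0 + 1 = 2.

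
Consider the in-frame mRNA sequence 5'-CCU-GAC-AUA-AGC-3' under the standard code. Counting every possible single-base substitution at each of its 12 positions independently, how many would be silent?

Codon 1 (CCU, Pro): 3 synonymous substitutions.
Codon 2 (GAC, Asp): 1 synonymous substitution.
Codon 3 (AUA, Ile): 2 synonymous substitutions.
Codon 4 (AGC, Ser): 1 synonymous substitution.
Total: 3 + 1 + 2 + 1 = 7.

7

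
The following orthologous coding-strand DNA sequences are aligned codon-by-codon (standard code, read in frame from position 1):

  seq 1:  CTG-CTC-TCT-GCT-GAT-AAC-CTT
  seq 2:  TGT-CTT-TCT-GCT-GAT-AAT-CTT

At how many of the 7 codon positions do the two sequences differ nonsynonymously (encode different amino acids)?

1

Codon 1: CTG Leu / TGT Cys — nonsynonymous.
Codon 2: CTC Leu / CTT Leu — synonymous.
Codon 3: TCT Ser / TCT Ser — identical.
Codon 4: GCT Ala / GCT Ala — identical.
Codon 5: GAT Asp / GAT Asp — identical.
Codon 6: AAC Asn / AAT Asn — synonymous.
Codon 7: CTT Leu / CTT Leu — identical.
Nonsynonymous differences: 1.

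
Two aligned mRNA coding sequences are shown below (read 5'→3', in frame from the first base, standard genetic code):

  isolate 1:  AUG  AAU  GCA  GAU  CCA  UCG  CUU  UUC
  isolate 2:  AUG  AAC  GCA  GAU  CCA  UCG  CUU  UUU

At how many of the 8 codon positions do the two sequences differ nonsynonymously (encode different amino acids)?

0

Codon 1: AUG Met / AUG Met — identical.
Codon 2: AAU Asn / AAC Asn — synonymous.
Codon 3: GCA Ala / GCA Ala — identical.
Codon 4: GAU Asp / GAU Asp — identical.
Codon 5: CCA Pro / CCA Pro — identical.
Codon 6: UCG Ser / UCG Ser — identical.
Codon 7: CUU Leu / CUU Leu — identical.
Codon 8: UUC Phe / UUU Phe — synonymous.
Nonsynonymous differences: 0.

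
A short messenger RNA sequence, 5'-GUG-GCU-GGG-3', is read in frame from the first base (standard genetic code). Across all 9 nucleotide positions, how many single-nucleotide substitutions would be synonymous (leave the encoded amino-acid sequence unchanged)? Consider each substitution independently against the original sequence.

9

Codon 1 (GUG, Val): 3 synonymous substitutions.
Codon 2 (GCU, Ala): 3 synonymous substitutions.
Codon 3 (GGG, Gly): 3 synonymous substitutions.
Total: 3 + 3 + 3 = 9.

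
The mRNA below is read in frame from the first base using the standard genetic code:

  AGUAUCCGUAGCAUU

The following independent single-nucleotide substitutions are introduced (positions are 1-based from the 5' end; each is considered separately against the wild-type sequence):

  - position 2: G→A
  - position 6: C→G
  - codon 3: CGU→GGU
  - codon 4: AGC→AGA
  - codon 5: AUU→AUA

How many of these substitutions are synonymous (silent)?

Codon 1: AGU (Ser) → AAU (Asn) — missense.
Codon 2: AUC (Ile) → AUG (Met) — missense.
Codon 3: CGU (Arg) → GGU (Gly) — missense.
Codon 4: AGC (Ser) → AGA (Arg) — missense.
Codon 5: AUU (Ile) → AUA (Ile) — synonymous.
Synonymous: 1 of 5.

1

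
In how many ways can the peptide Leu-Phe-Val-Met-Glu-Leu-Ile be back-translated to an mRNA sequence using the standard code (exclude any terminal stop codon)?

Leu: 6 codons.
Phe: 2 codons.
Val: 4 codons.
Met: 1 codon.
Glu: 2 codons.
Leu: 6 codons.
Ile: 3 codons.
6 × 2 × 4 × 1 × 2 × 6 × 3 = 1728.

1728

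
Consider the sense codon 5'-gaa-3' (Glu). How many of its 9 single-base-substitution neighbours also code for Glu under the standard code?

Position 1: none → 0 synonymous.
Position 2: none → 0 synonymous.
Position 3: GAG → 1 synonymous.
Total: 0 + 0 + 1 = 1.

1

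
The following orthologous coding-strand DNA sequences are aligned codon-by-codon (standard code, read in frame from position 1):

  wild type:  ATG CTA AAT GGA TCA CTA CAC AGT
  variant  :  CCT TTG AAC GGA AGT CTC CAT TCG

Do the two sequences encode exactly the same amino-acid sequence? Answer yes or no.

Codon 1: ATG Met / CCT Pro — nonsynonymous.
Codon 2: CTA Leu / TTG Leu — synonymous.
Codon 3: AAT Asn / AAC Asn — synonymous.
Codon 4: GGA Gly / GGA Gly — identical.
Codon 5: TCA Ser / AGT Ser — synonymous.
Codon 6: CTA Leu / CTC Leu — synonymous.
Codon 7: CAC His / CAT His — synonymous.
Codon 8: AGT Ser / TCG Ser — synonymous.
Nonsynonymous differences: 1 → different protein.

no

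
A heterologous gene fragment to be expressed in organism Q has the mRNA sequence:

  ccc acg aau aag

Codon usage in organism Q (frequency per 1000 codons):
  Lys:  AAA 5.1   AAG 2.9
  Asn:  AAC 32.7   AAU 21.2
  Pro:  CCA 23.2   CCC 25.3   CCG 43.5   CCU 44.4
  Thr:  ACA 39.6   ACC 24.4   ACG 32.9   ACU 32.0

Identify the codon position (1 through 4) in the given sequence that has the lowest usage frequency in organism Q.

Codon 1 CCC (Pro): 25.3 per 1000.
Codon 2 ACG (Thr): 32.9 per 1000.
Codon 3 AAU (Asn): 21.2 per 1000.
Codon 4 AAG (Lys): 2.9 per 1000.
Lowest frequency is 2.9 at codon 4.

4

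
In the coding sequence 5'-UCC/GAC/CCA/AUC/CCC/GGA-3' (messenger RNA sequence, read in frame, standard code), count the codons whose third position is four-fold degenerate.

Codon 1 UCC (Ser): third position 4-fold.
Codon 2 GAC (Asp): third position 2-fold.
Codon 3 CCA (Pro): third position 4-fold.
Codon 4 AUC (Ile): third position 3-fold.
Codon 5 CCC (Pro): third position 4-fold.
Codon 6 GGA (Gly): third position 4-fold.
Four-fold degenerate third positions: 4.

4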